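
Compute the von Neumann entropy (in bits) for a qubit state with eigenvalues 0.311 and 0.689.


S = -p*log2(p) - (1-p)*log2(1-p)
p = 0.3110, 1-p = 0.6890
= -0.3110 * log2(0.3110) - 0.6890 * log2(0.6890)
= -(-0.5240) - (-0.3703)
= 0.8943

0.8943


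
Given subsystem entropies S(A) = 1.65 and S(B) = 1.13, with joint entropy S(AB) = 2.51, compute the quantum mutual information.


I(A:B) = S(A) + S(B) - S(AB)
= 1.65 + 1.13 - 2.51
= 0.2700

0.2700


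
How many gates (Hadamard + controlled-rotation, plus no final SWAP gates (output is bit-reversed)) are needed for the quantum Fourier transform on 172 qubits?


Hadamard gates: 172
Controlled rotations: n*(n-1)/2 = 172*171/2 = 14706
SWAP gates: 0 (omitted)
Total = 172 + 14706
= 14878

14878


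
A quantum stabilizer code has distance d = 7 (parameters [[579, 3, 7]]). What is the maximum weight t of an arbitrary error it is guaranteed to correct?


Code parameters: [[579, 3, 7]], distance d = 7.
Number of correctable errors = floor((d-1)/2)
= floor((7 - 1)/2)
= floor(6/2)
= 3

3


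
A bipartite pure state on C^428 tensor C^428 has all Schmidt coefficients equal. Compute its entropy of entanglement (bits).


For a maximally entangled state in d x d:
S = log2(d) = log2(428)
= 8.7415

8.7415


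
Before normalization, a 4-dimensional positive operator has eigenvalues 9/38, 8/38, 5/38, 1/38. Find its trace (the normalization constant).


tr(M) = sum of eigenvalues
= 9/38 + 8/38 + 5/38 + 1/38
= 23/38
= 0.6053

0.6053


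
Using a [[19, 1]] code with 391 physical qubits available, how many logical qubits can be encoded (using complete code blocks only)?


Each code block uses 19 physical qubits for 1 logical qubit(s).
Number of complete blocks = floor(391 / 19) = 20
Logical qubits = 20 * 1
= 20

20


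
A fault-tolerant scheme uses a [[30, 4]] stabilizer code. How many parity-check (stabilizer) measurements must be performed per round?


For an [[n,k]] stabilizer code:
Number of stabilizer generators = n - k
= 30 - 4
= 26

26


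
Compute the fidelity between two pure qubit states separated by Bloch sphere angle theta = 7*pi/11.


For states separated by angle theta on Bloch sphere:
F = cos^2(theta/2)
theta = 7*pi/11 = 1.9992
theta/2 = 0.9996
cos(theta/2) = 0.5406
F = 0.2923

0.2923


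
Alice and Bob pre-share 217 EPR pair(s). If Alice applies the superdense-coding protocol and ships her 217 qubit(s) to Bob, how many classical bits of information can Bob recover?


Superdense coding allows 2 classical bits per shared entangled pair.
217 pair(s) -> 2 * 217 = 434 classical bits

434


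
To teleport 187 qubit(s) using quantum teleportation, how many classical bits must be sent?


Quantum teleportation requires 2 classical bits per qubit teleported.
187 qubit(s) -> 2 * 187 = 374 classical bits

374


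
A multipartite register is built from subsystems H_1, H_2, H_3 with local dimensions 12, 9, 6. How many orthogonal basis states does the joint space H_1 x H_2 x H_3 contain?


dim(H_1 x H_2 x H_3) = 12 * 9 * 6
= 108 * 6
= 648

648


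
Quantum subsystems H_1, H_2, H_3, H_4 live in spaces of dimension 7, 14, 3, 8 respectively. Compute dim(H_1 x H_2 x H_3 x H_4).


dim(H_1 x H_2 x H_3 x H_4) = 7 * 14 * 3 * 8
= 98 * 3 * 8
= 294 * 8
= 2352

2352


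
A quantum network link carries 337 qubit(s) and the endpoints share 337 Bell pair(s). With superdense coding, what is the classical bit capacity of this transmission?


Superdense coding allows 2 classical bits per shared entangled pair.
337 pair(s) -> 2 * 337 = 674 classical bits

674


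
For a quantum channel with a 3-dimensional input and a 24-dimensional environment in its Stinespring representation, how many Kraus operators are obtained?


Tracing out the environment in an orthonormal basis {|i>_E} gives Kraus operators K_i = <i|_E U |0>_E.
Number of Kraus operators = dim(H_env) = d_env
= 24

24


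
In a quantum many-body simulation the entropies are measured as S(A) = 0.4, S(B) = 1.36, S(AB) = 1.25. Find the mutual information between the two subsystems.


I(A:B) = S(A) + S(B) - S(AB)
= 0.4 + 1.36 - 1.25
= 0.5100

0.5100


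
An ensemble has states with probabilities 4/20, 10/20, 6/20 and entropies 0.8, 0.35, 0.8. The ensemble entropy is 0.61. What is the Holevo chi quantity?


chi = S(rho) - sum_i p_i * S(rho_i)
Weighted entropy = 4/20 * 0.8 + 10/20 * 0.35 + 6/20 * 0.8
= 0.5750
chi = 0.61 - 0.5750
= 0.0350

0.0350


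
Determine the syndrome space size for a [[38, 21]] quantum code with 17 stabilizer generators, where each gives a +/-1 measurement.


Each stabilizer generator gives a binary (+1 or -1) measurement outcome.
With 17 independent generators:
Total syndromes = 2^17
= 131072

131072


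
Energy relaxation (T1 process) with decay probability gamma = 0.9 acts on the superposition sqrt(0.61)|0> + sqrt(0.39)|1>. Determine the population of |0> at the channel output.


For amplitude damping with parameter gamma on state sqrt(a)|0> + sqrt(b)|1>:
alpha^2 = 0.61, beta^2 = 0.39
P(|0>) = alpha^2 + gamma * beta^2
= 0.61 + 0.9 * 0.39
= 0.61 + 0.3510
= 0.9610

0.9610


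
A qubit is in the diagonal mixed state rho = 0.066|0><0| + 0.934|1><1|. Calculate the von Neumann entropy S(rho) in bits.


S = -p*log2(p) - (1-p)*log2(1-p)
p = 0.0660, 1-p = 0.9340
= -0.0660 * log2(0.0660) - 0.9340 * log2(0.9340)
= -(-0.2588) - (-0.0920)
= 0.3508

0.3508


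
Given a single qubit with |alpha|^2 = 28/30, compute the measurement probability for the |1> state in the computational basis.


|alpha|^2 = 28/30 = 0.9333
|beta|^2 = 1 - 28/30 = 2/30 = 0.0667
P(|1>) = |beta|^2 = 0.0667

0.0667


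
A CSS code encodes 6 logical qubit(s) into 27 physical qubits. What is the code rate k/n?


Code rate R = k/n
= 6/27
= 0.2222

0.2222


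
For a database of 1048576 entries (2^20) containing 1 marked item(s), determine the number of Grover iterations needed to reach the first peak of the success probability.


After j Grover iterations the success probability is P(j) = sin^2((2j+1)*theta), where sin(theta) = sqrt(k/N).
N = 2^20 = 1048576, k = 1
sin(theta) = sqrt(k/N) = 0.0009765625
theta = arcsin(sqrt(k/N)) = 0.0009765626552 rad
P(j) reaches its first maximum when (2j+1)*theta is as close as possible to pi/2, i.e. j = round(pi/(4*theta) - 1/2).
pi/(4*theta) - 1/2 = 803.7476
(For comparison, the common estimate pi/4 * sqrt(N/k) = 804.2477; the exact maximiser is used here.)
Optimal iterations = 804

804


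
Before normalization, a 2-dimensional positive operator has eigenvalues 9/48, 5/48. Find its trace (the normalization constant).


tr(M) = sum of eigenvalues
= 9/48 + 5/48
= 14/48
= 0.2917

0.2917


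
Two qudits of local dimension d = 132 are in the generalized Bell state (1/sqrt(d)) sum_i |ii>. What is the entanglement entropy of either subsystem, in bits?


For a maximally entangled state in d x d:
S = log2(d) = log2(132)
= 7.0444

7.0444


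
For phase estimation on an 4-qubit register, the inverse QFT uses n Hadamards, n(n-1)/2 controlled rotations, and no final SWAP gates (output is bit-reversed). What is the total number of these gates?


Hadamard gates: 4
Controlled rotations: n*(n-1)/2 = 4*3/2 = 6
SWAP gates: 0 (omitted)
Total = 4 + 6
= 10

10


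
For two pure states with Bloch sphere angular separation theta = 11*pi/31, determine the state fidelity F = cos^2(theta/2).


For states separated by angle theta on Bloch sphere:
F = cos^2(theta/2)
theta = 11*pi/31 = 1.1148
theta/2 = 0.5574
cos(theta/2) = 0.8486
F = 0.7202

0.7202


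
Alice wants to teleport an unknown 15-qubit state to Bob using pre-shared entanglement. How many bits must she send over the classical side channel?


Quantum teleportation requires 2 classical bits per qubit teleported.
15 qubit(s) -> 2 * 15 = 30 classical bits

30


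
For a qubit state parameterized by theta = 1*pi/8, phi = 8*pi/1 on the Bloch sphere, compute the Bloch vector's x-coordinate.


theta = 0.3927, phi = 25.1327
r_x = sin(theta)*cos(phi) = 0.3827 * 1.0000
r_x = 0.3827

0.3827


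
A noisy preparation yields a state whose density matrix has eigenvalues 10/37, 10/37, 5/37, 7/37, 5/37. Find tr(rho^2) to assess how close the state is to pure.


tr(rho^2) = sum of eigenvalues squared
= (10/37)^2 + (10/37)^2 + (5/37)^2 + (7/37)^2 + (5/37)^2
= (100 + 100 + 25 + 49 + 25) / 1369
= 299/1369
= 0.2184

0.2184


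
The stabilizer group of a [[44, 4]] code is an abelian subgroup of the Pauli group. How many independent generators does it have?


For an [[n,k]] stabilizer code:
Number of stabilizer generators = n - k
= 44 - 4
= 40

40


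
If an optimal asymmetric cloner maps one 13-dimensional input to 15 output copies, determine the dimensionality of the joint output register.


Output space = H^(tensor 15) where dim(H) = 13
dim = 13^15
= 169 (after 2 factors)
= 2197 (after 3 factors)
= 28561 (after 4 factors)
= 371293 (after 5 factors)
= 4826809 (after 6 factors)
= 62748517 (after 7 factors)
= 815730721 (after 8 factors)
= 10604499373 (after 9 factors)
= 137858491849 (after 10 factors)
= 1792160394037 (after 11 factors)
= 23298085122481 (after 12 factors)
= 302875106592253 (after 13 factors)
= 3937376385699289 (after 14 factors)
= 51185893014090757 (after 15 factors)
= 51185893014090757

51185893014090757


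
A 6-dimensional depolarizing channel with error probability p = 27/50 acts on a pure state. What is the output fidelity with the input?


F = (1-p) + p/d
= (1 - 0.5400) + 0.5400/6
= 0.4600 + 0.0900
= 0.5500

0.5500


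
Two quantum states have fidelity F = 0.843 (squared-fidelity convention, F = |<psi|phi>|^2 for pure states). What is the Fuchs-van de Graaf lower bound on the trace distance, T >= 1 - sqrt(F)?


Fuchs-van de Graaf (squared-fidelity convention): 1 - sqrt(F) <= T <= sqrt(1 - F).
Lower bound: T >= 1 - sqrt(F)
sqrt(F) = sqrt(0.843) = 0.9182
T >= 1 - 0.9182
T >= 0.0818

0.0818


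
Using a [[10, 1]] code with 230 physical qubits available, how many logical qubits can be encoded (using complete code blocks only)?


Each code block uses 10 physical qubits for 1 logical qubit(s).
Number of complete blocks = floor(230 / 10) = 23
Logical qubits = 23 * 1
= 23

23


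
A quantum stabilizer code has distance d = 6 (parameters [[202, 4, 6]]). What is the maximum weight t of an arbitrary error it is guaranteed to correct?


Code parameters: [[202, 4, 6]], distance d = 6.
Number of correctable errors = floor((d-1)/2)
= floor((6 - 1)/2)
= floor(5/2)
= 2

2


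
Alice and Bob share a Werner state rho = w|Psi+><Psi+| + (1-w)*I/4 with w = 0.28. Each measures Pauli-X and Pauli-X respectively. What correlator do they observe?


|Psi+> = (|01> + |10>)/sqrt(2)
For the pure Bell state, <X_A X_B> = +1 (Bell-state Pauli correlator).
The maximally-mixed part I/4 has tr(I/4 * P tensor P) = 0 for any traceless Pauli P.
So <X_A X_B>_rho = w * (+1) + (1 - w) * 0
= 0.28 * (+1)
= 0.2800

0.2800


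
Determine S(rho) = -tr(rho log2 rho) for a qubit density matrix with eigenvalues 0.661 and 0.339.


S = -p*log2(p) - (1-p)*log2(1-p)
p = 0.6610, 1-p = 0.3390
= -0.6610 * log2(0.6610) - 0.3390 * log2(0.3390)
= -(-0.3948) - (-0.5291)
= 0.9239

0.9239


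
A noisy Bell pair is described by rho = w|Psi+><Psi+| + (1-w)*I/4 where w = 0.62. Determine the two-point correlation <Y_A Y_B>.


|Psi+> = (|01> + |10>)/sqrt(2)
For the pure Bell state, <Y_A Y_B> = +1 (Bell-state Pauli correlator).
The maximally-mixed part I/4 has tr(I/4 * P tensor P) = 0 for any traceless Pauli P.
So <Y_A Y_B>_rho = w * (+1) + (1 - w) * 0
= 0.62 * (+1)
= 0.6200

0.6200


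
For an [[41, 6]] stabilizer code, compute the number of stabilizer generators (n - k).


For an [[n,k]] stabilizer code:
Number of stabilizer generators = n - k
= 41 - 6
= 35

35


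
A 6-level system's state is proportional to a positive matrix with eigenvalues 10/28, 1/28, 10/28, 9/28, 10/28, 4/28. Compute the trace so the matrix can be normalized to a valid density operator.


tr(M) = sum of eigenvalues
= 10/28 + 1/28 + 10/28 + 9/28 + 10/28 + 4/28
= 44/28
= 1.5714

1.5714


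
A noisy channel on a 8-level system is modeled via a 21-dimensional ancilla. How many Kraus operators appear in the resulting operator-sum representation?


Tracing out the environment in an orthonormal basis {|i>_E} gives Kraus operators K_i = <i|_E U |0>_E.
Number of Kraus operators = dim(H_env) = d_env
= 21

21


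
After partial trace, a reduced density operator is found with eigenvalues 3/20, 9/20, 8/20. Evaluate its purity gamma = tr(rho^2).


tr(rho^2) = sum of eigenvalues squared
= (3/20)^2 + (9/20)^2 + (8/20)^2
= (9 + 81 + 64) / 400
= 154/400
= 0.3850

0.3850


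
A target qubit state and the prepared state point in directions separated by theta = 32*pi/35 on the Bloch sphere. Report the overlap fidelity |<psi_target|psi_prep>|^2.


For states separated by angle theta on Bloch sphere:
F = cos^2(theta/2)
theta = 32*pi/35 = 2.8723
theta/2 = 1.4362
cos(theta/2) = 0.1342
F = 0.0180

0.0180


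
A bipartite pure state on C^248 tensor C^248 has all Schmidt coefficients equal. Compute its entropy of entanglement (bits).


For a maximally entangled state in d x d:
S = log2(d) = log2(248)
= 7.9542

7.9542


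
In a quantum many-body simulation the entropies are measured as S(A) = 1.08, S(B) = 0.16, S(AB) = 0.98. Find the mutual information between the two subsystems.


I(A:B) = S(A) + S(B) - S(AB)
= 1.08 + 0.16 - 0.98
= 0.2600

0.2600


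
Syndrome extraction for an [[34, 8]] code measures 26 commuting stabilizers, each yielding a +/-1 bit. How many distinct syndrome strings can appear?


Each stabilizer generator gives a binary (+1 or -1) measurement outcome.
With 26 independent generators:
Total syndromes = 2^26
= 67108864

67108864


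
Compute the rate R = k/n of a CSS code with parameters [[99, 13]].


Code rate R = k/n
= 13/99
= 0.1313

0.1313


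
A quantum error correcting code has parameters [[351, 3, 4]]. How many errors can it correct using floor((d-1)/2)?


Code parameters: [[351, 3, 4]], distance d = 4.
Number of correctable errors = floor((d-1)/2)
= floor((4 - 1)/2)
= floor(3/2)
= 1

1


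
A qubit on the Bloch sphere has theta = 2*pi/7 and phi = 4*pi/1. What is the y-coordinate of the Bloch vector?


theta = 0.8976, phi = 12.5664
r_y = sin(theta)*sin(phi) = 0.7818 * 0.0000
r_y = 0.0000

0.0000


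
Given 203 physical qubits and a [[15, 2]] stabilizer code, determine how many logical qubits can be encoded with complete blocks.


Each code block uses 15 physical qubits for 2 logical qubit(s).
Number of complete blocks = floor(203 / 15) = 13
Logical qubits = 13 * 2
= 26

26


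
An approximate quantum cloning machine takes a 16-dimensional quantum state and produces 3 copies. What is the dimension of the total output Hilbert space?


Output space = H^(tensor 3) where dim(H) = 16
dim = 16^3
= 256 (after 2 factors)
= 4096 (after 3 factors)
= 4096

4096


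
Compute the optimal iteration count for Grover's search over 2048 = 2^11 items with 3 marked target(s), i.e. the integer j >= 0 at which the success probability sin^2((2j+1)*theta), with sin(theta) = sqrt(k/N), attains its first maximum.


After j Grover iterations the success probability is P(j) = sin^2((2j+1)*theta), where sin(theta) = sqrt(k/N).
N = 2^11 = 2048, k = 3
sin(theta) = sqrt(k/N) = 0.03827327723
theta = arcsin(sqrt(k/N)) = 0.03828262746 rad
P(j) reaches its first maximum when (2j+1)*theta is as close as possible to pi/2, i.e. j = round(pi/(4*theta) - 1/2).
pi/(4*theta) - 1/2 = 20.0158
(For comparison, the common estimate pi/4 * sqrt(N/k) = 20.5208; the exact maximiser is used here.)
Optimal iterations = 20

20


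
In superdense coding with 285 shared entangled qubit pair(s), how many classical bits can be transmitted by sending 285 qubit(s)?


Superdense coding allows 2 classical bits per shared entangled pair.
285 pair(s) -> 2 * 285 = 570 classical bits

570


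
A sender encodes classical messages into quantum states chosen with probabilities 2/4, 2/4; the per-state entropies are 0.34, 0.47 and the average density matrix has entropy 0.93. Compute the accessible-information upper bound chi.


chi = S(rho) - sum_i p_i * S(rho_i)
Weighted entropy = 2/4 * 0.34 + 2/4 * 0.47
= 0.4050
chi = 0.93 - 0.4050
= 0.5250

0.5250


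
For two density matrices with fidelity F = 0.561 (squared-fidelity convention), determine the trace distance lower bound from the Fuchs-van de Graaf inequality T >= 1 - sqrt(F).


Fuchs-van de Graaf (squared-fidelity convention): 1 - sqrt(F) <= T <= sqrt(1 - F).
Lower bound: T >= 1 - sqrt(F)
sqrt(F) = sqrt(0.561) = 0.7490
T >= 1 - 0.7490
T >= 0.2510

0.2510


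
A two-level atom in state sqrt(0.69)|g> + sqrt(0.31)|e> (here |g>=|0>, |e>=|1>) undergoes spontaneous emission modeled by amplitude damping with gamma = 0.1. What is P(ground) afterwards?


For amplitude damping with parameter gamma on state sqrt(a)|0> + sqrt(b)|1>:
alpha^2 = 0.69, beta^2 = 0.31
P(|0>) = alpha^2 + gamma * beta^2
= 0.69 + 0.1 * 0.31
= 0.69 + 0.0310
= 0.7210

0.7210


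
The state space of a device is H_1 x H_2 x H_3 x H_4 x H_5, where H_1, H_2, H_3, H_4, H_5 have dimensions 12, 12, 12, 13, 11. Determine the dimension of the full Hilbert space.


dim(H_1 x H_2 x H_3 x H_4 x H_5) = 12 * 12 * 12 * 13 * 11
= 144 * 12 * 13 * 11
= 1728 * 13 * 11
= 22464 * 11
= 247104

247104


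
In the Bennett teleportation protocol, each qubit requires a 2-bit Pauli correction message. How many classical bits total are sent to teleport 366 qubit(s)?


Quantum teleportation requires 2 classical bits per qubit teleported.
366 qubit(s) -> 2 * 366 = 732 classical bits

732


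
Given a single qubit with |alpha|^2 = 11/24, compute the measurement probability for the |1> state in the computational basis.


|alpha|^2 = 11/24 = 0.4583
|beta|^2 = 1 - 11/24 = 13/24 = 0.5417
P(|1>) = |beta|^2 = 0.5417

0.5417


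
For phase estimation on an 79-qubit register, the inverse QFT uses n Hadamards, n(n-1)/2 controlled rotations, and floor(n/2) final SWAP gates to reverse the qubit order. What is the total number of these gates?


Hadamard gates: 79
Controlled rotations: n*(n-1)/2 = 79*78/2 = 3081
SWAP gates: floor(n/2) = floor(79/2) = 39
Total = 79 + 3081 + 39
= 3199

3199


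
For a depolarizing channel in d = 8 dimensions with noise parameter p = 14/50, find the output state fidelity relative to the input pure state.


F = (1-p) + p/d
= (1 - 0.2800) + 0.2800/8
= 0.7200 + 0.0350
= 0.7550

0.7550


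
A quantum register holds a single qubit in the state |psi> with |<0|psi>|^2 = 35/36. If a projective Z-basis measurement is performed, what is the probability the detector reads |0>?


|alpha|^2 = 35/36 = 0.9722
|beta|^2 = 1 - 35/36 = 1/36 = 0.0278
P(|0>) = |alpha|^2 = 0.9722

0.9722


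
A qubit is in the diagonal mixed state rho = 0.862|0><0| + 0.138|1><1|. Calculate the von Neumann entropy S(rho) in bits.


S = -p*log2(p) - (1-p)*log2(1-p)
p = 0.8620, 1-p = 0.1380
= -0.8620 * log2(0.8620) - 0.1380 * log2(0.1380)
= -(-0.1847) - (-0.3943)
= 0.5790

0.5790


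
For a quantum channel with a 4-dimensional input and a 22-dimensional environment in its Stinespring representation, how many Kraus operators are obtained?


Tracing out the environment in an orthonormal basis {|i>_E} gives Kraus operators K_i = <i|_E U |0>_E.
Number of Kraus operators = dim(H_env) = d_env
= 22

22


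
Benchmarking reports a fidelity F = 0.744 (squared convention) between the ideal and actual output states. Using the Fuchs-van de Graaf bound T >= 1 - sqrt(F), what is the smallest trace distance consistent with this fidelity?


Fuchs-van de Graaf (squared-fidelity convention): 1 - sqrt(F) <= T <= sqrt(1 - F).
Lower bound: T >= 1 - sqrt(F)
sqrt(F) = sqrt(0.744) = 0.8626
T >= 1 - 0.8626
T >= 0.1374

0.1374


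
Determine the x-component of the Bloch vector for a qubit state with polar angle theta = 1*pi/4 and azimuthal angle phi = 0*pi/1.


theta = 0.7854, phi = 0.0000
r_x = sin(theta)*cos(phi) = 0.7071 * 1.0000
r_x = 0.7071

0.7071


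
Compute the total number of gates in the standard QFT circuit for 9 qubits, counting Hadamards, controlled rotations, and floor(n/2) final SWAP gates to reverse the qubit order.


Hadamard gates: 9
Controlled rotations: n*(n-1)/2 = 9*8/2 = 36
SWAP gates: floor(n/2) = floor(9/2) = 4
Total = 9 + 36 + 4
= 49

49


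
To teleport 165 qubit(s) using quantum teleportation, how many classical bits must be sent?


Quantum teleportation requires 2 classical bits per qubit teleported.
165 qubit(s) -> 2 * 165 = 330 classical bits

330


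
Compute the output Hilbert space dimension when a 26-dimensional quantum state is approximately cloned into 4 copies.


Output space = H^(tensor 4) where dim(H) = 26
dim = 26^4
= 676 (after 2 factors)
= 17576 (after 3 factors)
= 456976 (after 4 factors)
= 456976

456976


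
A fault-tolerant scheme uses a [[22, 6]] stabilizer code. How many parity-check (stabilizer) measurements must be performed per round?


For an [[n,k]] stabilizer code:
Number of stabilizer generators = n - k
= 22 - 6
= 16

16


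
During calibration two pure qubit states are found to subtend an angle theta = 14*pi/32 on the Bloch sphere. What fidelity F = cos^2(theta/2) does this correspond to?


For states separated by angle theta on Bloch sphere:
F = cos^2(theta/2)
theta = 14*pi/32 = 1.3744
theta/2 = 0.6872
cos(theta/2) = 0.7730
F = 0.5975

0.5975


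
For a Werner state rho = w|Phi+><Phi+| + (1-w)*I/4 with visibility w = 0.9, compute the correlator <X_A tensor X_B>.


|Phi+> = (|00> + |11>)/sqrt(2)
For the pure Bell state, <X_A X_B> = +1 (Bell-state Pauli correlator).
The maximally-mixed part I/4 has tr(I/4 * P tensor P) = 0 for any traceless Pauli P.
So <X_A X_B>_rho = w * (+1) + (1 - w) * 0
= 0.9 * (+1)
= 0.9000

0.9000


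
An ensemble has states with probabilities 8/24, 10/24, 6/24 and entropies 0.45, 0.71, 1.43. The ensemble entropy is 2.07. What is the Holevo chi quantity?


chi = S(rho) - sum_i p_i * S(rho_i)
Weighted entropy = 8/24 * 0.45 + 10/24 * 0.71 + 6/24 * 1.43
= 0.8033
chi = 2.07 - 0.8033
= 1.2667

1.2667


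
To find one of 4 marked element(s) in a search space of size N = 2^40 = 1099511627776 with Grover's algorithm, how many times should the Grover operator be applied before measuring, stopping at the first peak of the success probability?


After j Grover iterations the success probability is P(j) = sin^2((2j+1)*theta), where sin(theta) = sqrt(k/N).
N = 2^40 = 1099511627776, k = 4
sin(theta) = sqrt(k/N) = 1.907348633e-06
theta = arcsin(sqrt(k/N)) = 1.907348633e-06 rad
P(j) reaches its first maximum when (2j+1)*theta is as close as possible to pi/2, i.e. j = round(pi/(4*theta) - 1/2).
pi/(4*theta) - 1/2 = 411774.3323
(For comparison, the common estimate pi/4 * sqrt(N/k) = 411774.8323; the exact maximiser is used here.)
Optimal iterations = 411774

411774


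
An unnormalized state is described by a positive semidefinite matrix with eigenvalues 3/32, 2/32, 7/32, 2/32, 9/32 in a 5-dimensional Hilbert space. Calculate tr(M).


tr(M) = sum of eigenvalues
= 3/32 + 2/32 + 7/32 + 2/32 + 9/32
= 23/32
= 0.7188

0.7188


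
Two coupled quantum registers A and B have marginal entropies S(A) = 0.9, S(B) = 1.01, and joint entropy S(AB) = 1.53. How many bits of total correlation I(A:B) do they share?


I(A:B) = S(A) + S(B) - S(AB)
= 0.9 + 1.01 - 1.53
= 0.3800

0.3800


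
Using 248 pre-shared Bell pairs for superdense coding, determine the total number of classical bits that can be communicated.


Superdense coding allows 2 classical bits per shared entangled pair.
248 pair(s) -> 2 * 248 = 496 classical bits

496


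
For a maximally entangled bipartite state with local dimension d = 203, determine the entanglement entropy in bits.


For a maximally entangled state in d x d:
S = log2(d) = log2(203)
= 7.6653

7.6653


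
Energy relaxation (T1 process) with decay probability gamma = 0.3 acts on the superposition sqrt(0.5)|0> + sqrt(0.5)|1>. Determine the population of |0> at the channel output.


For amplitude damping with parameter gamma on state sqrt(a)|0> + sqrt(b)|1>:
alpha^2 = 0.5, beta^2 = 0.5
P(|0>) = alpha^2 + gamma * beta^2
= 0.5 + 0.3 * 0.5
= 0.5 + 0.1500
= 0.6500

0.6500


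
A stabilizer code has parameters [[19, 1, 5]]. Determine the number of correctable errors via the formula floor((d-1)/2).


Code parameters: [[19, 1, 5]], distance d = 5.
Number of correctable errors = floor((d-1)/2)
= floor((5 - 1)/2)
= floor(4/2)
= 2

2


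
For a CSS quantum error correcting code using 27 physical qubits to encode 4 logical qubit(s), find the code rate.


Code rate R = k/n
= 4/27
= 0.1481

0.1481


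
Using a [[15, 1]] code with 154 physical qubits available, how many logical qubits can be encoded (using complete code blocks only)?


Each code block uses 15 physical qubits for 1 logical qubit(s).
Number of complete blocks = floor(154 / 15) = 10
Logical qubits = 10 * 1
= 10

10


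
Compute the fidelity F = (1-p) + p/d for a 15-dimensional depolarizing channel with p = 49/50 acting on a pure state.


F = (1-p) + p/d
= (1 - 0.9800) + 0.9800/15
= 0.0200 + 0.0653
= 0.0853

0.0853


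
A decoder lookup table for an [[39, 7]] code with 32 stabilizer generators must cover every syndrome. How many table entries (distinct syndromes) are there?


Each stabilizer generator gives a binary (+1 or -1) measurement outcome.
With 32 independent generators:
Total syndromes = 2^32
= 4294967296

4294967296


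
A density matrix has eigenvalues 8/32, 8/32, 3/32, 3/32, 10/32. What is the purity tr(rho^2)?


tr(rho^2) = sum of eigenvalues squared
= (8/32)^2 + (8/32)^2 + (3/32)^2 + (3/32)^2 + (10/32)^2
= (64 + 64 + 9 + 9 + 100) / 1024
= 246/1024
= 0.2402

0.2402


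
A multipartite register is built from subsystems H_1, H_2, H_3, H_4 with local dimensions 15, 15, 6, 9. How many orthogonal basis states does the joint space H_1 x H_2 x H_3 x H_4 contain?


dim(H_1 x H_2 x H_3 x H_4) = 15 * 15 * 6 * 9
= 225 * 6 * 9
= 1350 * 9
= 12150

12150


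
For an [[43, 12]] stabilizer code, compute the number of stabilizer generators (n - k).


For an [[n,k]] stabilizer code:
Number of stabilizer generators = n - k
= 43 - 12
= 31

31


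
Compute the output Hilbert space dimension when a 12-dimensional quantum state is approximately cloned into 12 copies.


Output space = H^(tensor 12) where dim(H) = 12
dim = 12^12
= 144 (after 2 factors)
= 1728 (after 3 factors)
= 20736 (after 4 factors)
= 248832 (after 5 factors)
= 2985984 (after 6 factors)
= 35831808 (after 7 factors)
= 429981696 (after 8 factors)
= 5159780352 (after 9 factors)
= 61917364224 (after 10 factors)
= 743008370688 (after 11 factors)
= 8916100448256 (after 12 factors)
= 8916100448256

8916100448256


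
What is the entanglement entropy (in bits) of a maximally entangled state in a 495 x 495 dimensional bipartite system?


For a maximally entangled state in d x d:
S = log2(d) = log2(495)
= 8.9513

8.9513


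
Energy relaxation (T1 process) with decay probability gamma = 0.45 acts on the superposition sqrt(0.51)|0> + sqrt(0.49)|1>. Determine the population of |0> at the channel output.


For amplitude damping with parameter gamma on state sqrt(a)|0> + sqrt(b)|1>:
alpha^2 = 0.51, beta^2 = 0.49
P(|0>) = alpha^2 + gamma * beta^2
= 0.51 + 0.45 * 0.49
= 0.51 + 0.2205
= 0.7305

0.7305


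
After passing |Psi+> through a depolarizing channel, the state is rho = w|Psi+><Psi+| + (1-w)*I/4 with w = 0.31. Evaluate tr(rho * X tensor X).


|Psi+> = (|01> + |10>)/sqrt(2)
For the pure Bell state, <X_A X_B> = +1 (Bell-state Pauli correlator).
The maximally-mixed part I/4 has tr(I/4 * P tensor P) = 0 for any traceless Pauli P.
So <X_A X_B>_rho = w * (+1) + (1 - w) * 0
= 0.31 * (+1)
= 0.3100

0.3100


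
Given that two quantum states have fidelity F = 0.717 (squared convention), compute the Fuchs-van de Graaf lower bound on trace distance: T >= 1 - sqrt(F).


Fuchs-van de Graaf (squared-fidelity convention): 1 - sqrt(F) <= T <= sqrt(1 - F).
Lower bound: T >= 1 - sqrt(F)
sqrt(F) = sqrt(0.717) = 0.8468
T >= 1 - 0.8468
T >= 0.1532

0.1532


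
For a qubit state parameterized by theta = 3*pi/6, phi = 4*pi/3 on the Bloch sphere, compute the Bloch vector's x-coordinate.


theta = 1.5708, phi = 4.1888
r_x = sin(theta)*cos(phi) = 1.0000 * -0.5000
r_x = -0.5000

-0.5000


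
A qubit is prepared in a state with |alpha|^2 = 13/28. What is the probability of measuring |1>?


|alpha|^2 = 13/28 = 0.4643
|beta|^2 = 1 - 13/28 = 15/28 = 0.5357
P(|1>) = |beta|^2 = 0.5357

0.5357


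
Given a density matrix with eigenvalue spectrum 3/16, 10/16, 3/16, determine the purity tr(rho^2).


tr(rho^2) = sum of eigenvalues squared
= (3/16)^2 + (10/16)^2 + (3/16)^2
= (9 + 100 + 9) / 256
= 118/256
= 0.4609

0.4609


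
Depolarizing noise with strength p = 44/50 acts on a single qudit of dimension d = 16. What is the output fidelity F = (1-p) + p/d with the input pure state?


F = (1-p) + p/d
= (1 - 0.8800) + 0.8800/16
= 0.1200 + 0.0550
= 0.1750

0.1750


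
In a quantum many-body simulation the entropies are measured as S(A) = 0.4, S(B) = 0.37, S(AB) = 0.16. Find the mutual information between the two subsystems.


I(A:B) = S(A) + S(B) - S(AB)
= 0.4 + 0.37 - 0.16
= 0.6100

0.6100


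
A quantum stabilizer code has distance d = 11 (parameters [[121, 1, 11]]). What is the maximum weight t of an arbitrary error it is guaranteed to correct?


Code parameters: [[121, 1, 11]], distance d = 11.
Number of correctable errors = floor((d-1)/2)
= floor((11 - 1)/2)
= floor(10/2)
= 5

5


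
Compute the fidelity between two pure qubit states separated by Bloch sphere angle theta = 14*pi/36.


For states separated by angle theta on Bloch sphere:
F = cos^2(theta/2)
theta = 14*pi/36 = 1.2217
theta/2 = 0.6109
cos(theta/2) = 0.8192
F = 0.6710

0.6710


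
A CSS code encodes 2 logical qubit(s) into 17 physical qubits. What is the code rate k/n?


Code rate R = k/n
= 2/17
= 0.1176

0.1176


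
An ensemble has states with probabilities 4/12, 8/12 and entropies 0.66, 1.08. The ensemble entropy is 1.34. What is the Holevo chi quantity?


chi = S(rho) - sum_i p_i * S(rho_i)
Weighted entropy = 4/12 * 0.66 + 8/12 * 1.08
= 0.9400
chi = 1.34 - 0.9400
= 0.4000

0.4000


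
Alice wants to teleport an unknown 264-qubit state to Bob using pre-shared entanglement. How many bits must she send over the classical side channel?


Quantum teleportation requires 2 classical bits per qubit teleported.
264 qubit(s) -> 2 * 264 = 528 classical bits

528


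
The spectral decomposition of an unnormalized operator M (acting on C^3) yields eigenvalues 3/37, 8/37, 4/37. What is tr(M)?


tr(M) = sum of eigenvalues
= 3/37 + 8/37 + 4/37
= 15/37
= 0.4054

0.4054


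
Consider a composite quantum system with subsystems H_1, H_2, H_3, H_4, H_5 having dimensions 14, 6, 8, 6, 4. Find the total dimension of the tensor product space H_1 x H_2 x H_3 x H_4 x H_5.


dim(H_1 x H_2 x H_3 x H_4 x H_5) = 14 * 6 * 8 * 6 * 4
= 84 * 8 * 6 * 4
= 672 * 6 * 4
= 4032 * 4
= 16128

16128


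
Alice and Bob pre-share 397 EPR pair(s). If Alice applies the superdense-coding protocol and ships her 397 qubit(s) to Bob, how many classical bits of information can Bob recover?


Superdense coding allows 2 classical bits per shared entangled pair.
397 pair(s) -> 2 * 397 = 794 classical bits

794


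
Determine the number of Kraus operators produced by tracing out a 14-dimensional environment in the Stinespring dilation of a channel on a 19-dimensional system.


Tracing out the environment in an orthonormal basis {|i>_E} gives Kraus operators K_i = <i|_E U |0>_E.
Number of Kraus operators = dim(H_env) = d_env
= 14

14


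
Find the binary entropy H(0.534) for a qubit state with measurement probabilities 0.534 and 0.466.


S = -p*log2(p) - (1-p)*log2(1-p)
p = 0.5340, 1-p = 0.4660
= -0.5340 * log2(0.5340) - 0.4660 * log2(0.4660)
= -(-0.4833) - (-0.5133)
= 0.9967

0.9967


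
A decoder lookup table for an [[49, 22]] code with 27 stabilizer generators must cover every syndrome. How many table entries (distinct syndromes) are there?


Each stabilizer generator gives a binary (+1 or -1) measurement outcome.
With 27 independent generators:
Total syndromes = 2^27
= 134217728

134217728


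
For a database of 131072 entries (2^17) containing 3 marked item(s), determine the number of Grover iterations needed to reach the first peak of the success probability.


After j Grover iterations the success probability is P(j) = sin^2((2j+1)*theta), where sin(theta) = sqrt(k/N).
N = 2^17 = 131072, k = 3
sin(theta) = sqrt(k/N) = 0.004784159654
theta = arcsin(sqrt(k/N)) = 0.004784177904 rad
P(j) reaches its first maximum when (2j+1)*theta is as close as possible to pi/2, i.e. j = round(pi/(4*theta) - 1/2).
pi/(4*theta) - 1/2 = 163.6658
(For comparison, the common estimate pi/4 * sqrt(N/k) = 164.1664; the exact maximiser is used here.)
Optimal iterations = 164

164


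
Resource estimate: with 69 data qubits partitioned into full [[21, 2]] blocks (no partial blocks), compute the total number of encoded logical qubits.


Each code block uses 21 physical qubits for 2 logical qubit(s).
Number of complete blocks = floor(69 / 21) = 3
Logical qubits = 3 * 2
= 6

6


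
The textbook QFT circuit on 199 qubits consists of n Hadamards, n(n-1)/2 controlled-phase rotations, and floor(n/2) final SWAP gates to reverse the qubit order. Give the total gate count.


Hadamard gates: 199
Controlled rotations: n*(n-1)/2 = 199*198/2 = 19701
SWAP gates: floor(n/2) = floor(199/2) = 99
Total = 199 + 19701 + 99
= 19999

19999


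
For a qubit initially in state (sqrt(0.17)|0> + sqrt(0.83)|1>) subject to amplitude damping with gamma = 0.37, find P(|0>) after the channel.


For amplitude damping with parameter gamma on state sqrt(a)|0> + sqrt(b)|1>:
alpha^2 = 0.17, beta^2 = 0.83
P(|0>) = alpha^2 + gamma * beta^2
= 0.17 + 0.37 * 0.83
= 0.17 + 0.3071
= 0.4771

0.4771


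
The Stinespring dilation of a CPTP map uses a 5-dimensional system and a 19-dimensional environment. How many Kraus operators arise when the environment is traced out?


Tracing out the environment in an orthonormal basis {|i>_E} gives Kraus operators K_i = <i|_E U |0>_E.
Number of Kraus operators = dim(H_env) = d_env
= 19

19


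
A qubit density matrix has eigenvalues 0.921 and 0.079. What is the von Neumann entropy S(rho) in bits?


S = -p*log2(p) - (1-p)*log2(1-p)
p = 0.9210, 1-p = 0.0790
= -0.9210 * log2(0.9210) - 0.0790 * log2(0.0790)
= -(-0.1093) - (-0.2893)
= 0.3986

0.3986


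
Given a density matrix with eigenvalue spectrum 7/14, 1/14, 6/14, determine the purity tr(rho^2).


tr(rho^2) = sum of eigenvalues squared
= (7/14)^2 + (1/14)^2 + (6/14)^2
= (49 + 1 + 36) / 196
= 86/196
= 0.4388

0.4388


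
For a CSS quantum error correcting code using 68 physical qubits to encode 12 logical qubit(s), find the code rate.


Code rate R = k/n
= 12/68
= 0.1765

0.1765


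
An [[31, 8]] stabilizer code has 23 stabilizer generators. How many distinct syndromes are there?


Each stabilizer generator gives a binary (+1 or -1) measurement outcome.
With 23 independent generators:
Total syndromes = 2^23
= 8388608

8388608


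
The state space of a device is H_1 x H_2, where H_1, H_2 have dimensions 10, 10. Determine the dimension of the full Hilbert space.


dim(H_1 x H_2) = 10 * 10
= 100

100


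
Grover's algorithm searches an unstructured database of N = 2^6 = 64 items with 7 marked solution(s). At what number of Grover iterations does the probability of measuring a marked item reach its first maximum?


After j Grover iterations the success probability is P(j) = sin^2((2j+1)*theta), where sin(theta) = sqrt(k/N).
N = 2^6 = 64, k = 7
sin(theta) = sqrt(k/N) = 0.3307189139
theta = arcsin(sqrt(k/N)) = 0.3370652533 rad
P(j) reaches its first maximum when (2j+1)*theta is as close as possible to pi/2, i.e. j = round(pi/(4*theta) - 1/2).
pi/(4*theta) - 1/2 = 1.8301
(For comparison, the common estimate pi/4 * sqrt(N/k) = 2.3748; the exact maximiser is used here.)
Optimal iterations = 2

2


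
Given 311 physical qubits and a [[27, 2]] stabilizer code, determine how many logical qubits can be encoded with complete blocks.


Each code block uses 27 physical qubits for 2 logical qubit(s).
Number of complete blocks = floor(311 / 27) = 11
Logical qubits = 11 * 2
= 22

22


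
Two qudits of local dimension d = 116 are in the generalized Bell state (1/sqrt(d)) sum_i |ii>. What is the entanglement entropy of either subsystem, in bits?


For a maximally entangled state in d x d:
S = log2(d) = log2(116)
= 6.8580

6.8580


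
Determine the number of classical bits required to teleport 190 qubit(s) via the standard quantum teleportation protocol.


Quantum teleportation requires 2 classical bits per qubit teleported.
190 qubit(s) -> 2 * 190 = 380 classical bits

380


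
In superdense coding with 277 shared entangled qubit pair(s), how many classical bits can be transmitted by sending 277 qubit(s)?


Superdense coding allows 2 classical bits per shared entangled pair.
277 pair(s) -> 2 * 277 = 554 classical bits

554


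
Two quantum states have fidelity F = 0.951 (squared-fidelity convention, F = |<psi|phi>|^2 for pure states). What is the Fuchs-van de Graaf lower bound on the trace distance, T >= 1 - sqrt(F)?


Fuchs-van de Graaf (squared-fidelity convention): 1 - sqrt(F) <= T <= sqrt(1 - F).
Lower bound: T >= 1 - sqrt(F)
sqrt(F) = sqrt(0.951) = 0.9752
T >= 1 - 0.9752
T >= 0.0248

0.0248


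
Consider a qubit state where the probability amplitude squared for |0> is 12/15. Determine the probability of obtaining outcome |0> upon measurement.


|alpha|^2 = 12/15 = 0.8000
|beta|^2 = 1 - 12/15 = 3/15 = 0.2000
P(|0>) = |alpha|^2 = 0.8000

0.8000


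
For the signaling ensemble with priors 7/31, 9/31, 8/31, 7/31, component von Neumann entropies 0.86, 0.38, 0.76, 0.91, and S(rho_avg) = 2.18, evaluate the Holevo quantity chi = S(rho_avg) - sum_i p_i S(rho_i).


chi = S(rho) - sum_i p_i * S(rho_i)
Weighted entropy = 7/31 * 0.86 + 9/31 * 0.38 + 8/31 * 0.76 + 7/31 * 0.91
= 0.7061
chi = 2.18 - 0.7061
= 1.4739

1.4739


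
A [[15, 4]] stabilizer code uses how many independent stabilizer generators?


For an [[n,k]] stabilizer code:
Number of stabilizer generators = n - k
= 15 - 4
= 11

11


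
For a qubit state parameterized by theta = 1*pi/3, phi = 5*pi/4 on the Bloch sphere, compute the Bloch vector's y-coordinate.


theta = 1.0472, phi = 3.9270
r_y = sin(theta)*sin(phi) = 0.8660 * -0.7071
r_y = -0.6124

-0.6124


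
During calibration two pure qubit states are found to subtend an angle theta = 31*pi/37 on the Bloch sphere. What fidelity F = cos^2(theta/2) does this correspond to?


For states separated by angle theta on Bloch sphere:
F = cos^2(theta/2)
theta = 31*pi/37 = 2.6321
theta/2 = 1.3161
cos(theta/2) = 0.2520
F = 0.0635

0.0635


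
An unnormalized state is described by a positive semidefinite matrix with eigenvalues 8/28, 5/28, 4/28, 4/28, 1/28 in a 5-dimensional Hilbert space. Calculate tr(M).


tr(M) = sum of eigenvalues
= 8/28 + 5/28 + 4/28 + 4/28 + 1/28
= 22/28
= 0.7857

0.7857


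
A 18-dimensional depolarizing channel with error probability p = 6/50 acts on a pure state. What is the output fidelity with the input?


F = (1-p) + p/d
= (1 - 0.1200) + 0.1200/18
= 0.8800 + 0.0067
= 0.8867

0.8867


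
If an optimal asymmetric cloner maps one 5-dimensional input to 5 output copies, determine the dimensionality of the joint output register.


Output space = H^(tensor 5) where dim(H) = 5
dim = 5^5
= 25 (after 2 factors)
= 125 (after 3 factors)
= 625 (after 4 factors)
= 3125 (after 5 factors)
= 3125

3125
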